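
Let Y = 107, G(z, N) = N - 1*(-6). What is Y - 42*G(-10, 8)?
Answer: -481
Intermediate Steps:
G(z, N) = 6 + N (G(z, N) = N + 6 = 6 + N)
Y - 42*G(-10, 8) = 107 - 42*(6 + 8) = 107 - 42*14 = 107 - 588 = -481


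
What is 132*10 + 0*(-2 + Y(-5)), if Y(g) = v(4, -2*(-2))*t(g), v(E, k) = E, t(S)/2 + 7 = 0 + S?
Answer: 1320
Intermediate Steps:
t(S) = -14 + 2*S (t(S) = -14 + 2*(0 + S) = -14 + 2*S)
Y(g) = -56 + 8*g (Y(g) = 4*(-14 + 2*g) = -56 + 8*g)
132*10 + 0*(-2 + Y(-5)) = 132*10 + 0*(-2 + (-56 + 8*(-5))) = 1320 + 0*(-2 + (-56 - 40)) = 1320 + 0*(-2 - 96) = 1320 + 0*(-98) = 1320 + 0 = 1320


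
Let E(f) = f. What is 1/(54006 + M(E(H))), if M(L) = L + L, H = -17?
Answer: 1/53972 ≈ 1.8528e-5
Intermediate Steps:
M(L) = 2*L
1/(54006 + M(E(H))) = 1/(54006 + 2*(-17)) = 1/(54006 - 34) = 1/53972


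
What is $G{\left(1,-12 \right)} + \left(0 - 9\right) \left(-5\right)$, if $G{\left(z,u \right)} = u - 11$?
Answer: $22$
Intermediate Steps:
$G{\left(z,u \right)} = -11 + u$
$G{\left(1,-12 \right)} + \left(0 - 9\right) \left(-5\right) = \left(-11 - 12\right) + \left(0 - 9\right) \left(-5\right) = -23 + \left(0 - 9\right) \left(-5\right) = -23 - -45 = -23 + 45 = 22$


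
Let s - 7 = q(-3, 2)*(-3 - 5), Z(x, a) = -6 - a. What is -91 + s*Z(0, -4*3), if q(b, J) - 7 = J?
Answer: -481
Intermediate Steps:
q(b, J) = 7 + J
s = -65 (s = 7 + (7 + 2)*(-3 - 5) = 7 + 9*(-8) = 7 - 72 = -65)
-91 + s*Z(0, -4*3) = -91 - 65*(-6 - (-4)*3) = -91 - 65*(-6 - 1*(-12)) = -91 - 65*(-6 + 12) = -91 - 65*6 = -91 - 390 = -481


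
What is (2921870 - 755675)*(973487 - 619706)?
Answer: 766358633295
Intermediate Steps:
(2921870 - 755675)*(973487 - 619706) = 2166195*353781 = 766358633295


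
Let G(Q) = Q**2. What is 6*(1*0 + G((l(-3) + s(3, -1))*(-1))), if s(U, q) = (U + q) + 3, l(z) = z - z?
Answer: 150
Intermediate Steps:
l(z) = 0
s(U, q) = 3 + U + q
6*(1*0 + G((l(-3) + s(3, -1))*(-1))) = 6*(1*0 + ((0 + (3 + 3 - 1))*(-1))**2) = 6*(0 + ((0 + 5)*(-1))**2) = 6*(0 + (5*(-1))**2) = 6*(0 + (-5)**2) = 6*(0 + 25) = 6*25 = 150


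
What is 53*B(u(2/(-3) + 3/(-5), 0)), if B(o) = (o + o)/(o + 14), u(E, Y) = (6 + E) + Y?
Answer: 7526/281 ≈ 26.783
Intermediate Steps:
u(E, Y) = 6 + E + Y
B(o) = 2*o/(14 + o) (B(o) = (2*o)/(14 + o) = 2*o/(14 + o))
53*B(u(2/(-3) + 3/(-5), 0)) = 53*(2*(6 + (2/(-3) + 3/(-5)) + 0)/(14 + (6 + (2/(-3) + 3/(-5)) + 0))) = 53*(2*(6 + (2*(-⅓) + 3*(-⅕)) + 0)/(14 + (6 + (2*(-⅓) + 3*(-⅕)) + 0))) = 53*(2*(6 + (-⅔ - ⅗) + 0)/(14 + (6 + (-⅔ - ⅗) + 0))) = 53*(2*(6 - 19/15 + 0)/(14 + (6 - 19/15 + 0))) = 53*(2*(71/15)/(14 + 71/15)) = 53*(2*(71/15)/(281/15)) = 53*(2*(71/15)*(15/281)) = 53*(142/281) = 7526/281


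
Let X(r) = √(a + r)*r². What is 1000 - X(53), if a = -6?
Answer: 1000 - 2809*√47 ≈ -18258.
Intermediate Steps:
X(r) = r²*√(-6 + r) (X(r) = √(-6 + r)*r² = r²*√(-6 + r))
1000 - X(53) = 1000 - 53²*√(-6 + 53) = 1000 - 2809*√47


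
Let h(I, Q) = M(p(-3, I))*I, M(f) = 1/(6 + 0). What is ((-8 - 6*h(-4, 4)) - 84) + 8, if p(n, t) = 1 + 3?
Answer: -80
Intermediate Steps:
p(n, t) = 4
M(f) = ⅙ (M(f) = 1/6 = ⅙)
h(I, Q) = I/6
((-8 - 6*h(-4, 4)) - 84) + 8 = ((-8 - (-4)) - 84) + 8 = ((-8 - 6*(-⅔)) - 84) + 8 = ((-8 + 4) - 84) + 8 = (-4 - 84) + 8 = -88 + 8 = -80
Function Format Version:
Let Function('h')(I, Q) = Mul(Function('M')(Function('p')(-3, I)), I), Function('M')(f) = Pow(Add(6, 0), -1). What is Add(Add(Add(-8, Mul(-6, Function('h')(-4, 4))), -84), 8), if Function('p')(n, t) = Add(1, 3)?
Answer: -80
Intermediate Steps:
Function('p')(n, t) = 4
Function('M')(f) = Rational(1, 6) (Function('M')(f) = Pow(6, -1) = Rational(1, 6))
Function('h')(I, Q) = Mul(Rational(1, 6), I)
Add(Add(Add(-8, Mul(-6, Function('h')(-4, 4))), -84), 8) = Add(Add(Add(-8, Mul(-6, Mul(Rational(1, 6), -4))), -84), 8) = Add(Add(Add(-8, Mul(-6, Rational(-2, 3))), -84), 8) = Add(Add(Add(-8, 4), -84), 8) = Add(Add(-4, -84), 8) = Add(-88, 8) = -80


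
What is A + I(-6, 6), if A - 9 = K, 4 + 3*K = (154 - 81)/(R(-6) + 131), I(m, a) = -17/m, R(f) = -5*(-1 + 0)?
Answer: 4357/408 ≈ 10.679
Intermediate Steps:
R(f) = 5 (R(f) = -5*(-1) = 5)
K = -157/136 (K = -4/3 + ((154 - 81)/(5 + 131))/3 = -4/3 + (73/136)/3 = -4/3 + (73*(1/136))/3 = -4/3 + (⅓)*(73/136) = -4/3 + 73/408 = -157/136 ≈ -1.1544)
A = 1067/136 (A = 9 - 157/136 = 1067/136 ≈ 7.8456)
A + I(-6, 6) = 1067/136 - 17/(-6) = 1067/136 - 17*(-⅙) = 1067/136 + 17/6 = 4357/408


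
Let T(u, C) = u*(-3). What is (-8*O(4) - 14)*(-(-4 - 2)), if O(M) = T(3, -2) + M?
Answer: 156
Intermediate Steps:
T(u, C) = -3*u
O(M) = -9 + M (O(M) = -3*3 + M = -9 + M)
(-8*O(4) - 14)*(-(-4 - 2)) = (-8*(-9 + 4) - 14)*(-(-4 - 2)) = (-8*(-5) - 14)*(-1*(-6)) = (40 - 14)*6 = 26*6 = 156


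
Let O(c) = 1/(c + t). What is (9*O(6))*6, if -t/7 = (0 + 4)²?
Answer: -27/53 ≈ -0.50943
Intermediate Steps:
t = -112 (t = -7*(0 + 4)² = -7*4² = -7*16 = -112)
O(c) = 1/(-112 + c) (O(c) = 1/(c - 112) = 1/(-112 + c))
(9*O(6))*6 = (9/(-112 + 6))*6 = (9/(-106))*6 = (9*(-1/106))*6 = -9/106*6 = -27/53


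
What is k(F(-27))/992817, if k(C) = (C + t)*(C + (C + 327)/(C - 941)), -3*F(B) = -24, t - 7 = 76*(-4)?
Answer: -121193/54488133 ≈ -0.0022242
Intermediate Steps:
t = -297 (t = 7 + 76*(-4) = 7 - 304 = -297)
F(B) = 8 (F(B) = -⅓*(-24) = 8)
k(C) = (-297 + C)*(C + (327 + C)/(-941 + C)) (k(C) = (C - 297)*(C + (C + 327)/(C - 941)) = (-297 + C)*(C + (327 + C)/(-941 + C)))
k(F(-27))/992817 = ((-97119 + 8³ - 1237*8² + 279507*8)/(-941 + 8))/992817 = ((-97119 + 512 - 1237*64 + 2236056)/(-933))*(1/992817) = -(-97119 + 512 - 79168 + 2236056)/933*(1/992817) = -1/933*2060281*(1/992817) = -2060281/933*1/992817 = -121193/54488133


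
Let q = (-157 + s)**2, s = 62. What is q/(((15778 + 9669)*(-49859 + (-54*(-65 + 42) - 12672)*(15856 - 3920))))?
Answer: -9025/3472964292533 ≈ -2.5986e-9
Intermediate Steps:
q = 9025 (q = (-157 + 62)**2 = (-95)**2 = 9025)
q/(((15778 + 9669)*(-49859 + (-54*(-65 + 42) - 12672)*(15856 - 3920)))) = 9025/(((15778 + 9669)*(-49859 + (-54*(-65 + 42) - 12672)*(15856 - 3920)))) = 9025/((25447*(-49859 + (-54*(-23) - 12672)*11936))) = 9025/((25447*(-49859 + (1242 - 12672)*11936))) = 9025/((25447*(-49859 - 11430*11936))) = 9025/((25447*(-49859 - 136428480))) = 9025/((25447*(-136478339))) = 9025/(-3472964292533) = 9025*(-1/3472964292533) = -9025/3472964292533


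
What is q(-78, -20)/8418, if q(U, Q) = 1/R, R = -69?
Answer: -1/580842 ≈ -1.7216e-6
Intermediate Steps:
q(U, Q) = -1/69 (q(U, Q) = 1/(-69) = -1/69)
q(-78, -20)/8418 = -1/69/8418 = -1/69*1/8418 = -1/580842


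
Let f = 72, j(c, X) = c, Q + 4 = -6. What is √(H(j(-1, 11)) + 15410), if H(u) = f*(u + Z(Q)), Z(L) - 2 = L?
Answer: 11*√122 ≈ 121.50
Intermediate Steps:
Q = -10 (Q = -4 - 6 = -10)
Z(L) = 2 + L
H(u) = -576 + 72*u (H(u) = 72*(u + (2 - 10)) = 72*(u - 8) = 72*(-8 + u) = -576 + 72*u)
√(H(j(-1, 11)) + 15410) = √((-576 + 72*(-1)) + 15410) = √((-576 - 72) + 15410) = √(-648 + 15410) = √14762 = 11*√122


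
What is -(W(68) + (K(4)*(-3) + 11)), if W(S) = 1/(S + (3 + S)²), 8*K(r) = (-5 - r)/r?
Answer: -1936343/163488 ≈ -11.844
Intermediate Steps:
K(r) = (-5 - r)/(8*r) (K(r) = ((-5 - r)/r)/8 = (-5 - r)/(8*r))
-(W(68) + (K(4)*(-3) + 11)) = -(1/(68 + (3 + 68)²) + (((⅛)*(-5 - 1*4)/4)*(-3) + 11)) = -(1/(68 + 71²) + (((⅛)*(¼)*(-5 - 4))*(-3) + 11)) = -(1/(68 + 5041) + (((⅛)*(¼)*(-9))*(-3) + 11)) = -(1/5109 + (-9/32*(-3) + 11)) = -(1/5109 + (27/32 + 11)) = -(1/5109 + 379/32) = -1*1936343/163488 = -1936343/163488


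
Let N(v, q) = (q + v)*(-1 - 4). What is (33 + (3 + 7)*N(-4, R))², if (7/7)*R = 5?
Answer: 289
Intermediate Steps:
R = 5
N(v, q) = -5*q - 5*v (N(v, q) = (q + v)*(-5) = -5*q - 5*v)
(33 + (3 + 7)*N(-4, R))² = (33 + (3 + 7)*(-5*5 - 5*(-4)))² = (33 + 10*(-25 + 20))² = (33 + 10*(-5))² = (33 - 50)² = (-17)² = 289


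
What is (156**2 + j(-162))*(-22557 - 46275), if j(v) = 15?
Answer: -1676128032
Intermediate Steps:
(156**2 + j(-162))*(-22557 - 46275) = (156**2 + 15)*(-22557 - 46275) = (24336 + 15)*(-68832) = 24351*(-68832) = -1676128032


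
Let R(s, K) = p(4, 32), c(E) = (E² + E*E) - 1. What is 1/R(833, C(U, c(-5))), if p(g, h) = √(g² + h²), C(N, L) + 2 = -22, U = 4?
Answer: √65/260 ≈ 0.031009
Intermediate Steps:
c(E) = -1 + 2*E² (c(E) = (E² + E²) - 1 = 2*E² - 1 = -1 + 2*E²)
C(N, L) = -24 (C(N, L) = -2 - 22 = -24)
R(s, K) = 4*√65 (R(s, K) = √(4² + 32²) = √(16 + 1024) = √1040 = 4*√65)
1/R(833, C(U, c(-5))) = 1/(4*√65) = √65/260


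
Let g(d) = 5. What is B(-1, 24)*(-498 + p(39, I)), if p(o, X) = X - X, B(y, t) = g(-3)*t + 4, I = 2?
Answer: -61752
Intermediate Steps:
B(y, t) = 4 + 5*t (B(y, t) = 5*t + 4 = 4 + 5*t)
p(o, X) = 0
B(-1, 24)*(-498 + p(39, I)) = (4 + 5*24)*(-498 + 0) = (4 + 120)*(-498) = 124*(-498) = -61752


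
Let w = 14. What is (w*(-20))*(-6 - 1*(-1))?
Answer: 1400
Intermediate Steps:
(w*(-20))*(-6 - 1*(-1)) = (14*(-20))*(-6 - 1*(-1)) = -280*(-6 + 1) = -280*(-5) = 1400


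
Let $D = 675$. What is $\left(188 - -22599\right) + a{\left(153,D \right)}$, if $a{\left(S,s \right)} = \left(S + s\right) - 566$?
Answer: $23049$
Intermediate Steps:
$a{\left(S,s \right)} = -566 + S + s$
$\left(188 - -22599\right) + a{\left(153,D \right)} = \left(188 - -22599\right) + \left(-566 + 153 + 675\right) = \left(188 + 22599\right) + 262 = 22787 + 262 = 23049$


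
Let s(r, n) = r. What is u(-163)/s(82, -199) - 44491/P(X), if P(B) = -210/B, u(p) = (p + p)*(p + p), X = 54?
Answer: 18277009/1435 ≈ 12737.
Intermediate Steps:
u(p) = 4*p² (u(p) = (2*p)*(2*p) = 4*p²)
u(-163)/s(82, -199) - 44491/P(X) = (4*(-163)²)/82 - 44491/((-210/54)) = (4*26569)*(1/82) - 44491/((-210*1/54)) = 106276*(1/82) - 44491/(-35/9) = 53138/41 - 44491*(-9/35) = 53138/41 + 400419/35 = 18277009/1435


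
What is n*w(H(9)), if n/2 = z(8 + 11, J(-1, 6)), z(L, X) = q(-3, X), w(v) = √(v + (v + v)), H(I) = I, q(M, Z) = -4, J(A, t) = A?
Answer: -24*√3 ≈ -41.569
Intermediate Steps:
w(v) = √3*√v (w(v) = √(v + 2*v) = √(3*v) = √3*√v)
z(L, X) = -4
n = -8 (n = 2*(-4) = -8)
n*w(H(9)) = -8*√3*√9 = -8*√3*3 = -24*√3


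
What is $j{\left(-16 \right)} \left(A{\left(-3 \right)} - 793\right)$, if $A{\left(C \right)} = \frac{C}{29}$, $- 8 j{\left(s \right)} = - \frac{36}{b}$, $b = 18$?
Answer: $- \frac{5750}{29} \approx -198.28$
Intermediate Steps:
$j{\left(s \right)} = \frac{1}{4}$ ($j{\left(s \right)} = - \frac{\left(-36\right) \frac{1}{18}}{8} = \left(- \frac{1}{8}\right) \left(-2\right) = \frac{1}{4}$)
$A{\left(C \right)} = \frac{C}{29}$ ($A{\left(C \right)} = C \frac{1}{29} = \frac{C}{29}$)
$j{\left(-16 \right)} \left(A{\left(-3 \right)} - 793\right) = \frac{\frac{1}{29} \left(-3\right) - 793}{4} = \frac{- \frac{3}{29} - 793}{4} = \frac{1}{4} \left(- \frac{23000}{29}\right) = - \frac{5750}{29}$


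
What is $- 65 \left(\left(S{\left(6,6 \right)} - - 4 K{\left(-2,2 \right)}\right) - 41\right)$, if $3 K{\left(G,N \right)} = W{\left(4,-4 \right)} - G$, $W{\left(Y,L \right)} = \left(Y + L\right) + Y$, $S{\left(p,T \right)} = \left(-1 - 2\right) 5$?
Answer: $3120$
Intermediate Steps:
$S{\left(p,T \right)} = -15$ ($S{\left(p,T \right)} = \left(-3\right) 5 = -15$)
$W{\left(Y,L \right)} = L + 2 Y$ ($W{\left(Y,L \right)} = \left(L + Y\right) + Y = L + 2 Y$)
$K{\left(G,N \right)} = \frac{4}{3} - \frac{G}{3}$ ($K{\left(G,N \right)} = \frac{\left(-4 + 2 \cdot 4\right) - G}{3} = \frac{\left(-4 + 8\right) - G}{3} = \frac{4 - G}{3} = \frac{4}{3} - \frac{G}{3}$)
$- 65 \left(\left(S{\left(6,6 \right)} - - 4 K{\left(-2,2 \right)}\right) - 41\right) = - 65 \left(\left(-15 - - 4 \left(\frac{4}{3} - - \frac{2}{3}\right)\right) - 41\right) = - 65 \left(\left(-15 - - 4 \left(\frac{4}{3} + \frac{2}{3}\right)\right) - 41\right) = - 65 \left(\left(-15 - \left(-4\right) 2\right) - 41\right) = - 65 \left(\left(-15 - -8\right) - 41\right) = - 65 \left(\left(-15 + 8\right) - 41\right) = - 65 \left(-7 - 41\right) = \left(-65\right) \left(-48\right) = 3120$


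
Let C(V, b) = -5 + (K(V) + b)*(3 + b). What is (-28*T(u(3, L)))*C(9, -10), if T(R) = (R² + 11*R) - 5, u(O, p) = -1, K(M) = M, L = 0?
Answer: 840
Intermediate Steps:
C(V, b) = -5 + (3 + b)*(V + b) (C(V, b) = -5 + (V + b)*(3 + b) = -5 + (3 + b)*(V + b))
T(R) = -5 + R² + 11*R
(-28*T(u(3, L)))*C(9, -10) = (-28*(-5 + (-1)² + 11*(-1)))*(-5 + (-10)² + 3*9 + 3*(-10) + 9*(-10)) = (-28*(-5 + 1 - 11))*(-5 + 100 + 27 - 30 - 90) = -28*(-15)*2 = 420*2 = 840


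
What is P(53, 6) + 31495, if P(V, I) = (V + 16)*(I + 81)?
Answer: 37498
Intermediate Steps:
P(V, I) = (16 + V)*(81 + I)
P(53, 6) + 31495 = (1296 + 16*6 + 81*53 + 6*53) + 31495 = (1296 + 96 + 4293 + 318) + 31495 = 6003 + 31495 = 37498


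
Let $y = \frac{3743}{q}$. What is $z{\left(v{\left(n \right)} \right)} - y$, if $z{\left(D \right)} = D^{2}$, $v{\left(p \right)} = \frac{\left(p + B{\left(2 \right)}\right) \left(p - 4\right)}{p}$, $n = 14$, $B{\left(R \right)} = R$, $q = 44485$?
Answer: $\frac{40645799}{311395} \approx 130.53$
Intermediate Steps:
$v{\left(p \right)} = \frac{\left(-4 + p\right) \left(2 + p\right)}{p}$ ($v{\left(p \right)} = \frac{\left(p + 2\right) \left(p - 4\right)}{p} = \frac{\left(2 + p\right) \left(-4 + p\right)}{p} = \frac{\left(-4 + p\right) \left(2 + p\right)}{p}$)
$y = \frac{3743}{44485} \approx 0.084141$
$z{\left(v{\left(n \right)} \right)} - y = \left(-2 + 14 - \frac{8}{14}\right)^{2} - \frac{3743}{44485} = \left(-2 + 14 - \frac{4}{7}\right)^{2} - \frac{3743}{44485} = \left(\frac{80}{7}\right)^{2} - \frac{3743}{44485} = \frac{6400}{49} - \frac{3743}{44485} = \frac{40645799}{311395}$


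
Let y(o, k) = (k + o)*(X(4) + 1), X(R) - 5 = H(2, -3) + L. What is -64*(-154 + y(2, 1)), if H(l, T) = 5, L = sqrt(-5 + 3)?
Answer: 7744 - 192*I*sqrt(2) ≈ 7744.0 - 271.53*I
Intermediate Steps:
L = I*sqrt(2) (L = sqrt(-2) = I*sqrt(2) ≈ 1.4142*I)
X(R) = 10 + I*sqrt(2) (X(R) = 5 + (5 + I*sqrt(2)) = 10 + I*sqrt(2))
y(o, k) = (11 + I*sqrt(2))*(k + o) (y(o, k) = (k + o)*((10 + I*sqrt(2)) + 1) = (k + o)*(11 + I*sqrt(2)) = (11 + I*sqrt(2))*(k + o))
-64*(-154 + y(2, 1)) = -64*(-154 + (1 + 2 + 1*(10 + I*sqrt(2)) + 2*(10 + I*sqrt(2)))) = -64*(-154 + (1 + 2 + (10 + I*sqrt(2)) + (20 + 2*I*sqrt(2)))) = -64*(-154 + (33 + 3*I*sqrt(2))) = -64*(-121 + 3*I*sqrt(2)) = 7744 - 192*I*sqrt(2)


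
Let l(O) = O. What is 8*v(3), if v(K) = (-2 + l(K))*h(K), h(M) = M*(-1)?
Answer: -24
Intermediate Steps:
h(M) = -M
v(K) = -K*(-2 + K) (v(K) = (-2 + K)*(-K) = -K*(-2 + K))
8*v(3) = 8*(3*(2 - 1*3)) = 8*(3*(2 - 3)) = 8*(3*(-1)) = 8*(-3) = -24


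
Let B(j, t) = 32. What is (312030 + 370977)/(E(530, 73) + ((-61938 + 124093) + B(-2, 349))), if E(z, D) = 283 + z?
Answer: 227669/21000 ≈ 10.841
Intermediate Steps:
(312030 + 370977)/(E(530, 73) + ((-61938 + 124093) + B(-2, 349))) = (312030 + 370977)/((283 + 530) + ((-61938 + 124093) + 32)) = 683007/(813 + (62155 + 32)) = 683007/(813 + 62187) = 683007/63000 = 683007*(1/63000) = 227669/21000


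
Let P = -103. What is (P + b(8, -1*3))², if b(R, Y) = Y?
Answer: 11236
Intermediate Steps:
(P + b(8, -1*3))² = (-103 - 1*3)² = (-103 - 3)² = (-106)² = 11236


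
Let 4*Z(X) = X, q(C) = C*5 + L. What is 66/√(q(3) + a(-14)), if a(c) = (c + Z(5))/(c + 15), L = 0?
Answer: 44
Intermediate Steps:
q(C) = 5*C (q(C) = C*5 + 0 = 5*C + 0 = 5*C)
Z(X) = X/4
a(c) = (5/4 + c)/(15 + c) (a(c) = (c + (¼)*5)/(c + 15) = (c + 5/4)/(15 + c) = (5/4 + c)/(15 + c))
66/√(q(3) + a(-14)) = 66/√(5*3 + (5/4 - 14)/(15 - 14)) = 66/√(15 - 51/4/1) = 66/√(15 + 1*(-51/4)) = 66/√(15 - 51/4) = 66/√(9/4) = 66/(3/2) = (⅔)*66 = 44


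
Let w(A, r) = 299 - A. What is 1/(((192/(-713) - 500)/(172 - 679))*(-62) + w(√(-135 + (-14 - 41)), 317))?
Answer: 6467785311/1543355858003 + 135978921*I*√190/7716779290015 ≈ 0.0041907 + 0.00024289*I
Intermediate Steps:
1/(((192/(-713) - 500)/(172 - 679))*(-62) + w(√(-135 + (-14 - 41)), 317)) = 1/(((192/(-713) - 500)/(172 - 679))*(-62) + (299 - √(-135 + (-14 - 41)))) = 1/(((192*(-1/713) - 500)/(-507))*(-62) + (299 - √(-135 - 55))) = 1/(((-192/713 - 500)*(-1/507))*(-62) + (299 - √(-190))) = 1/(-356692/713*(-1/507)*(-62) + (299 - I*√190)) = 1/((356692/361491)*(-62) + (299 - I*√190)) = 1/(-713384/11661 + (299 - I*√190)) = 1/(2773255/11661 - I*√190)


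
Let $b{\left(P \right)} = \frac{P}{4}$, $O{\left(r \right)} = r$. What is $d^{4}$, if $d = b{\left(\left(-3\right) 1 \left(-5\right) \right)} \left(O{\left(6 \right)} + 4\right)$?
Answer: $\frac{31640625}{16} \approx 1.9775 \cdot 10^{6}$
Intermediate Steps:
$b{\left(P \right)} = \frac{P}{4}$ ($b{\left(P \right)} = P \frac{1}{4} = \frac{P}{4}$)
$d = \frac{75}{2}$ ($d = \frac{\left(-3\right) 1 \left(-5\right)}{4} \left(6 + 4\right) = \frac{\left(-3\right) \left(-5\right)}{4} \cdot 10 = \frac{1}{4} \cdot 15 \cdot 10 = \frac{15}{4} \cdot 10 = \frac{75}{2} \approx 37.5$)
$d^{4} = \left(\frac{75}{2}\right)^{4} = \frac{31640625}{16}$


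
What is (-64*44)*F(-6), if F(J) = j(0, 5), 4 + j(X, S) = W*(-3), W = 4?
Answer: 45056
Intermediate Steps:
j(X, S) = -16 (j(X, S) = -4 + 4*(-3) = -4 - 12 = -16)
F(J) = -16
(-64*44)*F(-6) = -64*44*(-16) = -2816*(-16) = 45056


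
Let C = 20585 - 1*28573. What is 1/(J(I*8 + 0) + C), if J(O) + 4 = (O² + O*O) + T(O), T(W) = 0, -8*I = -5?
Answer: -1/7942 ≈ -0.00012591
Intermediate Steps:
I = 5/8 (I = -⅛*(-5) = 5/8 ≈ 0.62500)
J(O) = -4 + 2*O² (J(O) = -4 + ((O² + O*O) + 0) = -4 + ((O² + O²) + 0) = -4 + (2*O² + 0) = -4 + 2*O²)
C = -7988 (C = 20585 - 28573 = -7988)
1/(J(I*8 + 0) + C) = 1/((-4 + 2*((5/8)*8 + 0)²) - 7988) = 1/((-4 + 2*(5 + 0)²) - 7988) = 1/((-4 + 2*5²) - 7988) = 1/((-4 + 2*25) - 7988) = 1/((-4 + 50) - 7988) = 1/(46 - 7988) = 1/(-7942) = -1/7942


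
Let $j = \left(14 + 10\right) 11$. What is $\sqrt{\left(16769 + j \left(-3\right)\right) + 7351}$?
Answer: $108 \sqrt{2} \approx 152.74$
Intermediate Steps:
$j = 264$ ($j = 24 \cdot 11 = 264$)
$\sqrt{\left(16769 + j \left(-3\right)\right) + 7351} = \sqrt{\left(16769 + 264 \left(-3\right)\right) + 7351} = \sqrt{\left(16769 - 792\right) + 7351} = \sqrt{15977 + 7351} = \sqrt{23328} = 108 \sqrt{2}$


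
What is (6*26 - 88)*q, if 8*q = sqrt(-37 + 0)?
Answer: 17*I*sqrt(37)/2 ≈ 51.703*I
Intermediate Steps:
q = I*sqrt(37)/8 (q = sqrt(-37 + 0)/8 = sqrt(-37)/8 = (I*sqrt(37))/8 = I*sqrt(37)/8 ≈ 0.76035*I)
(6*26 - 88)*q = (6*26 - 88)*(I*sqrt(37)/8) = (156 - 88)*(I*sqrt(37)/8) = 68*(I*sqrt(37)/8) = 17*I*sqrt(37)/2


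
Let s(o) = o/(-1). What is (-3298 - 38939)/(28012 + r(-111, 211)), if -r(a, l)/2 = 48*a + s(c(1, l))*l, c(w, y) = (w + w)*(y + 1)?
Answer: -14079/72532 ≈ -0.19411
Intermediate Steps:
c(w, y) = 2*w*(1 + y) (c(w, y) = (2*w)*(1 + y) = 2*w*(1 + y))
s(o) = -o (s(o) = o*(-1) = -o)
r(a, l) = -96*a - 2*l*(-2 - 2*l) (r(a, l) = -2*(48*a + (-2*(1 + l))*l) = -2*(48*a + (-(2 + 2*l))*l) = -2*(48*a + (-2 - 2*l)*l) = -2*(48*a + l*(-2 - 2*l)) = -96*a - 2*l*(-2 - 2*l))
(-3298 - 38939)/(28012 + r(-111, 211)) = (-3298 - 38939)/(28012 + (-96*(-111) + 4*211*(1 + 211))) = -42237/(28012 + (10656 + 4*211*212)) = -42237/(28012 + (10656 + 178928)) = -42237/(28012 + 189584) = -42237/217596 = -42237*1/217596 = -14079/72532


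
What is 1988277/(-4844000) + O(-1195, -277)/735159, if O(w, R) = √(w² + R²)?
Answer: -1988277/4844000 + √1504754/735159 ≈ -0.40879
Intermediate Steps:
O(w, R) = √(R² + w²)
1988277/(-4844000) + O(-1195, -277)/735159 = 1988277/(-4844000) + √((-277)² + (-1195)²)/735159 = 1988277*(-1/4844000) + √(76729 + 1428025)*(1/735159) = -1988277/4844000 + √1504754*(1/735159) = -1988277/4844000 + √1504754/735159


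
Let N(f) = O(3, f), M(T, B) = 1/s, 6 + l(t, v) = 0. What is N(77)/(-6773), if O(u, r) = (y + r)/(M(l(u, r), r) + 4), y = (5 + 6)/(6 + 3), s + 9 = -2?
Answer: -7744/2621151 ≈ -0.0029544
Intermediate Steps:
s = -11 (s = -9 - 2 = -11)
l(t, v) = -6 (l(t, v) = -6 + 0 = -6)
M(T, B) = -1/11 (M(T, B) = 1/(-11) = -1/11)
y = 11/9 ≈ 1.2222
O(u, r) = 121/387 + 11*r/43 (O(u, r) = (11/9 + r)/(-1/11 + 4) = (11/9 + r)/(43/11) = (11/9 + r)*(11/43) = 121/387 + 11*r/43)
N(f) = 121/387 + 11*f/43
N(77)/(-6773) = (121/387 + (11/43)*77)/(-6773) = (121/387 + 847/43)*(-1/6773) = (7744/387)*(-1/6773) = -7744/2621151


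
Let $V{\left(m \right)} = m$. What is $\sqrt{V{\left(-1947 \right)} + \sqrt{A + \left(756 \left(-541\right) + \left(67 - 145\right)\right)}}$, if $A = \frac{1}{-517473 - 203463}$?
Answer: $\frac{\sqrt{-7027435765548 + 30039 i \sqrt{5905991285804890}}}{60078} \approx 7.1541 + 44.701 i$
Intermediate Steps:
$A = - \frac{1}{720936}$ ($A = \frac{1}{-720936} = - \frac{1}{720936} \approx -1.3871 \cdot 10^{-6}$)
$\sqrt{V{\left(-1947 \right)} + \sqrt{A + \left(756 \left(-541\right) + \left(67 - 145\right)\right)}} = \sqrt{-1947 + \sqrt{- \frac{1}{720936} + \left(756 \left(-541\right) + \left(67 - 145\right)\right)}} = \sqrt{-1947 + \sqrt{- \frac{1}{720936} + \left(-408996 + \left(67 - 145\right)\right)}} = \sqrt{-1947 + \sqrt{- \frac{1}{720936} - 409074}} = \sqrt{-1947 + \sqrt{- \frac{294916173265}{720936}}} = \sqrt{-1947 + \frac{i \sqrt{5905991285804890}}{120156}}$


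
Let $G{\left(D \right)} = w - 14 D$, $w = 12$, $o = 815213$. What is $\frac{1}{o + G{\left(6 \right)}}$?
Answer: $\frac{1}{815141} \approx 1.2268 \cdot 10^{-6}$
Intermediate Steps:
$G{\left(D \right)} = 12 - 14 D$
$\frac{1}{o + G{\left(6 \right)}} = \frac{1}{815213 + \left(12 - 84\right)} = \frac{1}{815213 - 72} = \frac{1}{815141}$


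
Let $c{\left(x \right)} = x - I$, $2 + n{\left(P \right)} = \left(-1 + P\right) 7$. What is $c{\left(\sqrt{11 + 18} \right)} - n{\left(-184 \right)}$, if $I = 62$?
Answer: $1235 + \sqrt{29} \approx 1240.4$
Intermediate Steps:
$n{\left(P \right)} = -9 + 7 P$ ($n{\left(P \right)} = -2 + \left(-1 + P\right) 7 = -2 + \left(-7 + 7 P\right) = -9 + 7 P$)
$c{\left(x \right)} = -62 + x$ ($c{\left(x \right)} = x - 62 = -62 + x$)
$c{\left(\sqrt{11 + 18} \right)} - n{\left(-184 \right)} = \left(-62 + \sqrt{11 + 18}\right) - \left(-9 + 7 \left(-184\right)\right) = \left(-62 + \sqrt{29}\right) - \left(-9 - 1288\right) = \left(-62 + \sqrt{29}\right) - -1297 = \left(-62 + \sqrt{29}\right) + 1297 = 1235 + \sqrt{29}$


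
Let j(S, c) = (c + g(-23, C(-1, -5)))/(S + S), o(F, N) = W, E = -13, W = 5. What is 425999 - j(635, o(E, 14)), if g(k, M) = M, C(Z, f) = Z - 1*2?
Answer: 270509364/635 ≈ 4.2600e+5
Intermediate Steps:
C(Z, f) = -2 + Z (C(Z, f) = Z - 2 = -2 + Z)
o(F, N) = 5
j(S, c) = (-3 + c)/(2*S) (j(S, c) = (c + (-2 - 1))/(S + S) = (c - 3)/((2*S)) = (-3 + c)*(1/(2*S)) = (-3 + c)/(2*S))
425999 - j(635, o(E, 14)) = 425999 - (-3 + 5)/(2*635) = 425999 - 2/(2*635) = 425999 - 1*1/635 = 425999 - 1/635 = 270509364/635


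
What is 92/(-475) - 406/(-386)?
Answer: 78669/91675 ≈ 0.85813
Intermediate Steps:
92/(-475) - 406/(-386) = 92*(-1/475) - 406*(-1/386) = -92/475 + 203/193 = 78669/91675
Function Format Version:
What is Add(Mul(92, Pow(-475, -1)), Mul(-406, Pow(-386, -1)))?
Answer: Rational(78669, 91675) ≈ 0.85813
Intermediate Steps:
Add(Mul(92, Pow(-475, -1)), Mul(-406, Pow(-386, -1))) = Add(Mul(92, Rational(-1, 475)), Mul(-406, Rational(-1, 386))) = Add(Rational(-92, 475), Rational(203, 193)) = Rational(78669, 91675)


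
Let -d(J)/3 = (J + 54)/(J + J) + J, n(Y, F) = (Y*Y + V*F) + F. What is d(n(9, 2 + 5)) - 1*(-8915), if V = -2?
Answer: 321545/37 ≈ 8690.4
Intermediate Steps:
n(Y, F) = Y**2 - F (n(Y, F) = (Y*Y - 2*F) + F = (Y**2 - 2*F) + F = Y**2 - F)
d(J) = -3*J - 3*(54 + J)/(2*J) (d(J) = -3*((J + 54)/(J + J) + J) = -3*((54 + J)/((2*J)) + J) = -3*((54 + J)*(1/(2*J)) + J) = -3*((54 + J)/(2*J) + J) = -3*(J + (54 + J)/(2*J)) = -3*J - 3*(54 + J)/(2*J))
d(n(9, 2 + 5)) - 1*(-8915) = (-3/2 - 81/(9**2 - (2 + 5)) - 3*(9**2 - (2 + 5))) - 1*(-8915) = (-3/2 - 81/(81 - 1*7) - 3*(81 - 1*7)) + 8915 = (-3/2 - 81/(81 - 7) - 3*(81 - 7)) + 8915 = (-3/2 - 81/74 - 3*74) + 8915 = (-3/2 - 81*1/74 - 222) + 8915 = (-3/2 - 81/74 - 222) + 8915 = -8310/37 + 8915 = 321545/37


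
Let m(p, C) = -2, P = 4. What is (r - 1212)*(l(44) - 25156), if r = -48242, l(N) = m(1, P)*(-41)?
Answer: 1240009596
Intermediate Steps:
l(N) = 82 (l(N) = -2*(-41) = 82)
(r - 1212)*(l(44) - 25156) = (-48242 - 1212)*(82 - 25156) = -49454*(-25074) = 1240009596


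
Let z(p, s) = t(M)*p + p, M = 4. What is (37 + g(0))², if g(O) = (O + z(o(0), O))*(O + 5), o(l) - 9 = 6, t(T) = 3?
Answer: 113569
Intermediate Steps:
o(l) = 15 (o(l) = 9 + 6 = 15)
z(p, s) = 4*p (z(p, s) = 3*p + p = 4*p)
g(O) = (5 + O)*(60 + O) (g(O) = (O + 4*15)*(O + 5) = (O + 60)*(5 + O) = (60 + O)*(5 + O) = (5 + O)*(60 + O))
(37 + g(0))² = (37 + (300 + 0² + 65*0))² = (37 + (300 + 0 + 0))² = (37 + 300)² = 337² = 113569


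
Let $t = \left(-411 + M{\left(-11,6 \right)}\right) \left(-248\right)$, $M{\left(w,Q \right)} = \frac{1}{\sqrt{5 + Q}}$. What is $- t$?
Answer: $-101928 + \frac{248 \sqrt{11}}{11} \approx -1.0185 \cdot 10^{5}$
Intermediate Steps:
$M{\left(w,Q \right)} = \frac{1}{\sqrt{5 + Q}}$
$t = 101928 - \frac{248 \sqrt{11}}{11}$ ($t = \left(-411 + \frac{1}{\sqrt{5 + 6}}\right) \left(-248\right) = \left(-411 + \frac{1}{\sqrt{11}}\right) \left(-248\right) = \left(-411 + \frac{\sqrt{11}}{11}\right) \left(-248\right) = 101928 - \frac{248 \sqrt{11}}{11} \approx 1.0185 \cdot 10^{5}$)
$- t = - (101928 - \frac{248 \sqrt{11}}{11}) = -101928 + \frac{248 \sqrt{11}}{11}$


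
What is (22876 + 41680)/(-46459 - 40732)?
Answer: -64556/87191 ≈ -0.74040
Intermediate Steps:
(22876 + 41680)/(-46459 - 40732) = 64556/(-87191) = 64556*(-1/87191) = -64556/87191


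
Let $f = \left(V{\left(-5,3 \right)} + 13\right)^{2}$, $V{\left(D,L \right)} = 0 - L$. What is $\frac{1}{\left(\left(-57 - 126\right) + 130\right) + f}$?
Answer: $\frac{1}{47} \approx 0.021277$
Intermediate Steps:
$V{\left(D,L \right)} = - L$
$f = 100$ ($f = \left(\left(-1\right) 3 + 13\right)^{2} = \left(-3 + 13\right)^{2} = 10^{2} = 100$)
$\frac{1}{\left(\left(-57 - 126\right) + 130\right) + f} = \frac{1}{\left(\left(-57 - 126\right) + 130\right) + 100} = \frac{1}{\left(-183 + 130\right) + 100} = \frac{1}{-53 + 100} = \frac{1}{47}$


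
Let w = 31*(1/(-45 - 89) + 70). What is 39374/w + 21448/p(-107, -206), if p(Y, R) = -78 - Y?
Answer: 6388991916/8431721 ≈ 757.73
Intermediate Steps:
w = 290749/134 (w = 31*(1/(-134) + 70) = 31*(-1/134 + 70) = 31*(9379/134) = 290749/134 ≈ 2169.8)
39374/w + 21448/p(-107, -206) = 39374/(290749/134) + 21448/(-78 - 1*(-107)) = 39374*(134/290749) + 21448/(-78 + 107) = 5276116/290749 + 21448/29 = 6388991916/8431721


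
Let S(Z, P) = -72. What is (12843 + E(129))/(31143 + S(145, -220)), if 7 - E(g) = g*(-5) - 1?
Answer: 13496/31071 ≈ 0.43436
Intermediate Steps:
E(g) = 8 + 5*g (E(g) = 7 - (g*(-5) - 1) = 7 - (-5*g - 1) = 7 - (-1 - 5*g) = 7 + (1 + 5*g) = 8 + 5*g)
(12843 + E(129))/(31143 + S(145, -220)) = (12843 + (8 + 5*129))/(31143 - 72) = (12843 + (8 + 645))/31071 = (12843 + 653)*(1/31071) = 13496*(1/31071) = 13496/31071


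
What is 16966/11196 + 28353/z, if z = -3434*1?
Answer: -32397368/4805883 ≈ -6.7412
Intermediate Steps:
z = -3434
16966/11196 + 28353/z = 16966/11196 + 28353/(-3434) = 16966*(1/11196) + 28353*(-1/3434) = 8483/5598 - 28353/3434 = -32397368/4805883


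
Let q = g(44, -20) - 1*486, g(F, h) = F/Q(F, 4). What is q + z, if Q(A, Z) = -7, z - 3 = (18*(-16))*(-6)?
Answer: 8671/7 ≈ 1238.7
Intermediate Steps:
z = 1731 (z = 3 + (18*(-16))*(-6) = 3 - 288*(-6) = 3 + 1728 = 1731)
g(F, h) = -F/7 (g(F, h) = F/(-7) = F*(-⅐) = -F/7)
q = -3446/7 (q = -⅐*44 - 1*486 = -44/7 - 486 = -3446/7 ≈ -492.29)
q + z = -3446/7 + 1731 = 8671/7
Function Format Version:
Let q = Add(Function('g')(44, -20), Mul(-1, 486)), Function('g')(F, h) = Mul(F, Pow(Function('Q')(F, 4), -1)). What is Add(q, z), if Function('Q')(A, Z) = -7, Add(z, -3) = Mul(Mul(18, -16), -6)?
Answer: Rational(8671, 7) ≈ 1238.7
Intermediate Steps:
z = 1731 (z = Add(3, Mul(Mul(18, -16), -6)) = Add(3, Mul(-288, -6)) = Add(3, 1728) = 1731)
Function('g')(F, h) = Mul(Rational(-1, 7), F) (Function('g')(F, h) = Mul(F, Pow(-7, -1)) = Mul(F, Rational(-1, 7)) = Mul(Rational(-1, 7), F))
q = Rational(-3446, 7) (q = Add(Mul(Rational(-1, 7), 44), Mul(-1, 486)) = Add(Rational(-44, 7), -486) = Rational(-3446, 7) ≈ -492.29)
Add(q, z) = Add(Rational(-3446, 7), 1731) = Rational(8671, 7)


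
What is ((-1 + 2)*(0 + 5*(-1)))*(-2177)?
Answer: 10885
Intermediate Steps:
((-1 + 2)*(0 + 5*(-1)))*(-2177) = (1*(0 - 5))*(-2177) = (1*(-5))*(-2177) = -5*(-2177) = 10885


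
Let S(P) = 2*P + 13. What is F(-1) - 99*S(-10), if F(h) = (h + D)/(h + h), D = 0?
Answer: 1387/2 ≈ 693.50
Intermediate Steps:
F(h) = 1/2 (F(h) = (h + 0)/(h + h) = h/((2*h)) = h*(1/(2*h)) = 1/2)
S(P) = 13 + 2*P
F(-1) - 99*S(-10) = 1/2 - 99*(13 + 2*(-10)) = 1/2 - 99*(13 - 20) = 1/2 - 99*(-7) = 1/2 + 693 = 1387/2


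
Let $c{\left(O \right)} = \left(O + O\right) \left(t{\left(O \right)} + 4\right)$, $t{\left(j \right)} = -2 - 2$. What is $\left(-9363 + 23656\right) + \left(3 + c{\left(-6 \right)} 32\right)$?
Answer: $14296$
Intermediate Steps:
$t{\left(j \right)} = -4$ ($t{\left(j \right)} = -2 - 2 = -4$)
$c{\left(O \right)} = 0$ ($c{\left(O \right)} = \left(O + O\right) \left(-4 + 4\right) = 2 O 0 = 0$)
$\left(-9363 + 23656\right) + \left(3 + c{\left(-6 \right)} 32\right) = \left(-9363 + 23656\right) + \left(3 + 0 \cdot 32\right) = 14293 + \left(3 + 0\right) = 14293 + 3 = 14296$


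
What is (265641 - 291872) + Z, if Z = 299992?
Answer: 273761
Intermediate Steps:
(265641 - 291872) + Z = (265641 - 291872) + 299992 = -26231 + 299992 = 273761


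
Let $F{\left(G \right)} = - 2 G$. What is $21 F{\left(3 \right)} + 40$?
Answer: $-86$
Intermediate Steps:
$21 F{\left(3 \right)} + 40 = 21 \left(\left(-2\right) 3\right) + 40 = 21 \left(-6\right) + 40 = -126 + 40 = -86$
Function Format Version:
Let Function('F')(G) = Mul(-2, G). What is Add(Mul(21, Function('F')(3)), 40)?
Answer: -86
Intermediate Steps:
Add(Mul(21, Function('F')(3)), 40) = Add(Mul(21, Mul(-2, 3)), 40) = Add(Mul(21, -6), 40) = Add(-126, 40) = -86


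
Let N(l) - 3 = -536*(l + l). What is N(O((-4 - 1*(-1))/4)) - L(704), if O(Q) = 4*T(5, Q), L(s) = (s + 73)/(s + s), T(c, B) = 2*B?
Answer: 9059703/1408 ≈ 6434.4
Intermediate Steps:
L(s) = (73 + s)/(2*s) (L(s) = (73 + s)/((2*s)) = (73 + s)*(1/(2*s)) = (73 + s)/(2*s))
O(Q) = 8*Q (O(Q) = 4*(2*Q) = 8*Q)
N(l) = 3 - 1072*l (N(l) = 3 - 536*(l + l) = 3 - 1072*l)
N(O((-4 - 1*(-1))/4)) - L(704) = (3 - 8576*(-4 - 1*(-1))/4) - (73 + 704)/(2*704) = (3 - 8576*(-4 + 1)*(1/4)) - 777/(2*704) = (3 - 8576*(-3*1/4)) - 1*777/1408 = (3 - 8576*(-3)/4) - 777/1408 = (3 - 1072*(-6)) - 777/1408 = (3 + 6432) - 777/1408 = 6435 - 777/1408 = 9059703/1408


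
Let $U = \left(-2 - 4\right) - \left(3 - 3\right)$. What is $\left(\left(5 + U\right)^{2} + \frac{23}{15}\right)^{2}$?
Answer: $\frac{1444}{225} \approx 6.4178$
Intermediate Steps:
$U = -6$ ($U = \left(-2 - 4\right) - 0 = -6 + 0 = -6$)
$\left(\left(5 + U\right)^{2} + \frac{23}{15}\right)^{2} = \left(\left(5 - 6\right)^{2} + \frac{23}{15}\right)^{2} = \left(\left(-1\right)^{2} + 23 \cdot \frac{1}{15}\right)^{2} = \left(1 + \frac{23}{15}\right)^{2} = \left(\frac{38}{15}\right)^{2} = \frac{1444}{225}$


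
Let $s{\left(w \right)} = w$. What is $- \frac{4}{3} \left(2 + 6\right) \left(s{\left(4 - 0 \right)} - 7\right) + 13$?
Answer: $45$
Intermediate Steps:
$- \frac{4}{3} \left(2 + 6\right) \left(s{\left(4 - 0 \right)} - 7\right) + 13 = - \frac{4}{3} \left(2 + 6\right) \left(\left(4 - 0\right) - 7\right) + 13 = \left(-4\right) \frac{1}{3} \cdot 8 \left(\left(4 + 0\right) - 7\right) + 13 = - \frac{4 \cdot 8 \left(4 - 7\right)}{3} + 13 = - \frac{4 \cdot 8 \left(-3\right)}{3} + 13 = \left(- \frac{4}{3}\right) \left(-24\right) + 13 = 32 + 13 = 45$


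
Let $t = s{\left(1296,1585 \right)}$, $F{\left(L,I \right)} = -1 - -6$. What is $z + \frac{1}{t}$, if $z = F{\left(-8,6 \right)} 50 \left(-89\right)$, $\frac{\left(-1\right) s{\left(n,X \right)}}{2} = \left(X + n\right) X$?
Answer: $- \frac{203204132501}{9132770} \approx -22250.0$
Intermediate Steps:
$F{\left(L,I \right)} = 5$ ($F{\left(L,I \right)} = -1 + 6 = 5$)
$s{\left(n,X \right)} = - 2 X \left(X + n\right)$ ($s{\left(n,X \right)} = - 2 \left(X + n\right) X = - 2 X \left(X + n\right)$)
$t = -9132770$ ($t = \left(-2\right) 1585 \left(1585 + 1296\right) = \left(-2\right) 1585 \cdot 2881 = -9132770$)
$z = -22250$ ($z = 5 \cdot 50 \left(-89\right) = 250 \left(-89\right) = -22250$)
$z + \frac{1}{t} = -22250 + \frac{1}{-9132770} = -22250 - \frac{1}{9132770} = - \frac{203204132501}{9132770}$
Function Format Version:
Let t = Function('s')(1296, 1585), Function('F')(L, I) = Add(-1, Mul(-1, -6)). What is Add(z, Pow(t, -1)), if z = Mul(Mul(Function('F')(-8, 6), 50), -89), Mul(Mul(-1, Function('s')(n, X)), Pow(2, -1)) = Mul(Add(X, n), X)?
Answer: Rational(-203204132501, 9132770) ≈ -22250.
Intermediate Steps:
Function('F')(L, I) = 5 (Function('F')(L, I) = Add(-1, 6) = 5)
Function('s')(n, X) = Mul(-2, X, Add(X, n)) (Function('s')(n, X) = Mul(-2, Mul(Add(X, n), X)) = Mul(-2, Mul(X, Add(X, n))) = Mul(-2, X, Add(X, n)))
t = -9132770 (t = Mul(-2, 1585, Add(1585, 1296)) = Mul(-2, 1585, 2881) = -9132770)
z = -22250 (z = Mul(Mul(5, 50), -89) = Mul(250, -89) = -22250)
Add(z, Pow(t, -1)) = Add(-22250, Pow(-9132770, -1)) = Add(-22250, Rational(-1, 9132770)) = Rational(-203204132501, 9132770)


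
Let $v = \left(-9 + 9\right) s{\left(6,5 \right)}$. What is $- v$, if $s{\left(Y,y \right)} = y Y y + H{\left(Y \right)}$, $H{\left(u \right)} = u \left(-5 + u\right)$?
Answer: $0$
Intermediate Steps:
$s{\left(Y,y \right)} = Y y^{2} + Y \left(-5 + Y\right)$ ($s{\left(Y,y \right)} = y Y y + Y \left(-5 + Y\right) = Y y y + Y \left(-5 + Y\right) = Y y^{2} + Y \left(-5 + Y\right)$)
$v = 0$ ($v = \left(-9 + 9\right) 6 \left(-5 + 6 + 5^{2}\right) = 0 \cdot 6 \left(-5 + 6 + 25\right) = 0 \cdot 6 \cdot 26 = 0 \cdot 156 = 0$)
$- v = \left(-1\right) 0 = 0$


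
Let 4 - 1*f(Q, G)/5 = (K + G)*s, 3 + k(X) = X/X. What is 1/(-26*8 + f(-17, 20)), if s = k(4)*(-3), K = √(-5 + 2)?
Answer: I/(2*(-394*I + 15*√3)) ≈ -0.0012635 + 8.3319e-5*I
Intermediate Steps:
K = I*√3 (K = √(-3) = I*√3 ≈ 1.732*I)
k(X) = -2 (k(X) = -3 + X/X = -3 + 1 = -2)
s = 6 (s = -2*(-3) = 6)
f(Q, G) = 20 - 30*G - 30*I*√3 (f(Q, G) = 20 - 5*(I*√3 + G)*6 = 20 - 5*(G + I*√3)*6 = 20 - 5*(6*G + 6*I*√3) = 20 + (-30*G - 30*I*√3) = 20 - 30*G - 30*I*√3)
1/(-26*8 + f(-17, 20)) = 1/(-26*8 + (20 - 30*20 - 30*I*√3)) = 1/(-208 + (20 - 600 - 30*I*√3)) = 1/(-208 + (-580 - 30*I*√3)) = 1/(-788 - 30*I*√3)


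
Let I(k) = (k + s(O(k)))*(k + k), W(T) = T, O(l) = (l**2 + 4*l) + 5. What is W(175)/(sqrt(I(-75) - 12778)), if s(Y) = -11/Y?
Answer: -175*I*sqrt(434000047)/814259 ≈ -4.4773*I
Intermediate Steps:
O(l) = 5 + l**2 + 4*l
I(k) = 2*k*(k - 11/(5 + k**2 + 4*k)) (I(k) = (k - 11/(5 + k**2 + 4*k))*(k + k) = (k - 11/(5 + k**2 + 4*k))*(2*k) = 2*k*(k - 11/(5 + k**2 + 4*k)))
W(175)/(sqrt(I(-75) - 12778)) = 175/(sqrt(2*(-75)*(-11 - 75*(5 + (-75)**2 + 4*(-75)))/(5 + (-75)**2 + 4*(-75)) - 12778)) = 175/(sqrt(2*(-75)*(-11 - 75*(5 + 5625 - 300))/(5 + 5625 - 300) - 12778)) = 175/(sqrt(2*(-75)*(-11 - 75*5330)/5330 - 12778)) = 175/(sqrt(2*(-75)*(1/5330)*(-11 - 399750) - 12778)) = 175/(sqrt(2*(-75)*(1/5330)*(-399761) - 12778)) = 175/(sqrt(5996415/533 - 12778)) = 175/(sqrt(-814259/533)) = 175/((I*sqrt(434000047)/533)) = 175*(-I*sqrt(434000047)/814259) = -175*I*sqrt(434000047)/814259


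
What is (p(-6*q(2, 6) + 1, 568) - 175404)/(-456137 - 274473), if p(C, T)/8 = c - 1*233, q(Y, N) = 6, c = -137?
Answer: 89182/365305 ≈ 0.24413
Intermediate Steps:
p(C, T) = -2960 (p(C, T) = 8*(-137 - 1*233) = 8*(-137 - 233) = 8*(-370) = -2960)
(p(-6*q(2, 6) + 1, 568) - 175404)/(-456137 - 274473) = (-2960 - 175404)/(-456137 - 274473) = -178364/(-730610) = -178364*(-1/730610) = 89182/365305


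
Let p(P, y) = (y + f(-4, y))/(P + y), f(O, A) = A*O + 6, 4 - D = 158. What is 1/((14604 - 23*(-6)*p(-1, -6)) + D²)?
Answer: 7/264928 ≈ 2.6422e-5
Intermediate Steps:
D = -154 (D = 4 - 1*158 = 4 - 158 = -154)
f(O, A) = 6 + A*O
p(P, y) = (6 - 3*y)/(P + y) (p(P, y) = (y + (6 + y*(-4)))/(P + y) = (y + (6 - 4*y))/(P + y) = (6 - 3*y)/(P + y))
1/((14604 - 23*(-6)*p(-1, -6)) + D²) = 1/((14604 - 23*(-6)*3*(2 - 1*(-6))/(-1 - 6)) + (-154)²) = 1/((14604 - (-138)*3*(2 + 6)/(-7)) + 23716) = 1/((14604 - (-138)*3*(-⅐)*8) + 23716) = 1/((14604 - (-138)*(-24)/7) + 23716) = 1/((14604 - 1*3312/7) + 23716) = 1/((14604 - 3312/7) + 23716) = 1/(98916/7 + 23716) = 1/(264928/7) = 7/264928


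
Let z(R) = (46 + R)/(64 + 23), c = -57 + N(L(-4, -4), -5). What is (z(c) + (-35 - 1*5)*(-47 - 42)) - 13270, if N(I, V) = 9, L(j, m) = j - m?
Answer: -844772/87 ≈ -9710.0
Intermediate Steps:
c = -48 (c = -57 + 9 = -48)
z(R) = 46/87 + R/87 (z(R) = (46 + R)/87 = (46 + R)*(1/87) = 46/87 + R/87)
(z(c) + (-35 - 1*5)*(-47 - 42)) - 13270 = ((46/87 + (1/87)*(-48)) + (-35 - 1*5)*(-47 - 42)) - 13270 = ((46/87 - 16/29) + (-35 - 5)*(-89)) - 13270 = (-2/87 - 40*(-89)) - 13270 = (-2/87 + 3560) - 13270 = 309718/87 - 13270 = -844772/87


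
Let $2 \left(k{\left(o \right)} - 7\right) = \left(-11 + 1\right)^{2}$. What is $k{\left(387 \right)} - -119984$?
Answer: $120041$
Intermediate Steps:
$k{\left(o \right)} = 57$ ($k{\left(o \right)} = 7 + \frac{\left(-11 + 1\right)^{2}}{2} = 7 + \frac{\left(-10\right)^{2}}{2} = 7 + \frac{1}{2} \cdot 100 = 7 + 50 = 57$)
$k{\left(387 \right)} - -119984 = 57 - -119984 = 57 + \left(-35578 + 155562\right) = 57 + 119984 = 120041$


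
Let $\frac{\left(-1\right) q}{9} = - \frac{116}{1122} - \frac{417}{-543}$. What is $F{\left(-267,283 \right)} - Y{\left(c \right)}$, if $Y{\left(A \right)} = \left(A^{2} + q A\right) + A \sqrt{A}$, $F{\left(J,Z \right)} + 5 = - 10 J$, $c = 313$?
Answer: $- \frac{3162389829}{33847} - 313 \sqrt{313} \approx -98970.0$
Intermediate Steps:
$F{\left(J,Z \right)} = -5 - 10 J$
$q = - \frac{202443}{33847}$ ($q = - 9 \left(- \frac{116}{1122} - \frac{417}{-543}\right) = - 9 \left(\left(-116\right) \frac{1}{1122} - - \frac{139}{181}\right) = - 9 \left(- \frac{58}{561} + \frac{139}{181}\right) = \left(-9\right) \frac{67481}{101541} = - \frac{202443}{33847} \approx -5.9811$)
$Y{\left(A \right)} = A^{2} + A^{\frac{3}{2}} - \frac{202443 A}{33847}$ ($Y{\left(A \right)} = \left(A^{2} - \frac{202443 A}{33847}\right) + A \sqrt{A} = \left(A^{2} - \frac{202443 A}{33847}\right) + A^{\frac{3}{2}} = A^{2} + A^{\frac{3}{2}} - \frac{202443 A}{33847}$)
$F{\left(-267,283 \right)} - Y{\left(c \right)} = \left(-5 - -2670\right) - \left(313^{2} + 313^{\frac{3}{2}} - \frac{63364659}{33847}\right) = \left(-5 + 2670\right) - \left(97969 + 313 \sqrt{313} - \frac{63364659}{33847}\right) = 2665 - \left(\frac{3252592084}{33847} + 313 \sqrt{313}\right) = - \frac{3162389829}{33847} - 313 \sqrt{313}$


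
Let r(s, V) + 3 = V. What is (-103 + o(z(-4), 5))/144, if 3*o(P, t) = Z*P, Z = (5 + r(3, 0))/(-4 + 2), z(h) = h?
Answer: -305/432 ≈ -0.70602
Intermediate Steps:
r(s, V) = -3 + V
Z = -1 (Z = (5 + (-3 + 0))/(-4 + 2) = (5 - 3)/(-2) = 2*(-½) = -1)
o(P, t) = -P/3 (o(P, t) = (-P)/3 = -P/3)
(-103 + o(z(-4), 5))/144 = (-103 - ⅓*(-4))/144 = (-103 + 4/3)/144 = (1/144)*(-305/3) = -305/432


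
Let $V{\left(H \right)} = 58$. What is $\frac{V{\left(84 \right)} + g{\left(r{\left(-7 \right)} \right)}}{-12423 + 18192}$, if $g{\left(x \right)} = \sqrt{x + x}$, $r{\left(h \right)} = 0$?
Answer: $\frac{58}{5769} \approx 0.010054$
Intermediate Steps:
$g{\left(x \right)} = \sqrt{2} \sqrt{x}$ ($g{\left(x \right)} = \sqrt{2 x} = \sqrt{2} \sqrt{x}$)
$\frac{V{\left(84 \right)} + g{\left(r{\left(-7 \right)} \right)}}{-12423 + 18192} = \frac{58 + \sqrt{2} \sqrt{0}}{-12423 + 18192} = \frac{58 + \sqrt{2} \cdot 0}{5769} = \left(58 + 0\right) \frac{1}{5769} = 58 \cdot \frac{1}{5769} = \frac{58}{5769}$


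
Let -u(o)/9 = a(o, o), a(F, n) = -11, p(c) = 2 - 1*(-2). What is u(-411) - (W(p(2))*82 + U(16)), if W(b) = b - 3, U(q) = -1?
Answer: 18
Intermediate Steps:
p(c) = 4 (p(c) = 2 + 2 = 4)
W(b) = -3 + b
u(o) = 99 (u(o) = -9*(-11) = 99)
u(-411) - (W(p(2))*82 + U(16)) = 99 - ((-3 + 4)*82 - 1) = 99 - (1*82 - 1) = 99 - (82 - 1) = 99 - 1*81 = 99 - 81 = 18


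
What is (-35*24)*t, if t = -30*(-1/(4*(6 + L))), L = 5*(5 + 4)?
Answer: -2100/17 ≈ -123.53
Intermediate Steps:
L = 45 (L = 5*9 = 45)
t = 5/34 (t = -30*(-1/(4*(6 + 45))) = -30/((-4*51)) = -30/(-204) = -30*(-1/204) = 5/34 ≈ 0.14706)
(-35*24)*t = -35*24*(5/34) = -840*5/34 = -2100/17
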